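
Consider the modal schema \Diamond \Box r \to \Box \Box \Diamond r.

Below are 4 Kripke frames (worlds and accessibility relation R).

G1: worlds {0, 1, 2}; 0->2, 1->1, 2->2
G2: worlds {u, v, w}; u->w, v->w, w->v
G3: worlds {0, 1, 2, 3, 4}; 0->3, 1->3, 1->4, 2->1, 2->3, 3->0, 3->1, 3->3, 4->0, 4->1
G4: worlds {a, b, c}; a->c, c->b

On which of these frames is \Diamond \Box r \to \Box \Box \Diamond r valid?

G1

Frame correspondent (Sahlqvist): \forall x \forall y \forall z ((xRy \wedge x R^2 z) \to \exists w (yRw \wedge zRw)) — i.e. a generalized confluence (Geach) condition.
G1: holds.
G2: fails — uRw, uR²v but no t with wRt and vRt.
G3: fails — 1R4, 1R²0 but no w with 4Rw and 0Rw.
G4: fails — aRc, aR²b but no w with cRw and bRw.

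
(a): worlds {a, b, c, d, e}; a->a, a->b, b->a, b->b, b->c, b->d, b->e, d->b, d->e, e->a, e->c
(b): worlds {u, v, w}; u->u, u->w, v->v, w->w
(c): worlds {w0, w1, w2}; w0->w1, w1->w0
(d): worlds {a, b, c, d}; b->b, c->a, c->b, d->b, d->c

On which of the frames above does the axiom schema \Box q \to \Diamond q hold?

Frame correspondent (Sahlqvist): \forall x \exists y Rxy — i.e. seriality.
(a): fails — world c has no successor.
(b): satisfies the condition.
(c): fails — world w2 has no successor.
(d): fails — world a has no successor.

(b)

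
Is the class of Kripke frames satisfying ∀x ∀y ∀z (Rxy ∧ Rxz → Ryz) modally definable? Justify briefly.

The condition is the Euclidean property. A defining modal formula is ◇p → □◇p.
Suppose ◇p→□◇p is valid. Take Rxy, Rxz and set V(p)={y}. Then ◇p at x, so □◇p at x, so ◇p at z, so some w with Rzw has p; w=y, i.e. Rzy. By symmetry of the argument, Ryz.

Yes, by ◇p → □◇p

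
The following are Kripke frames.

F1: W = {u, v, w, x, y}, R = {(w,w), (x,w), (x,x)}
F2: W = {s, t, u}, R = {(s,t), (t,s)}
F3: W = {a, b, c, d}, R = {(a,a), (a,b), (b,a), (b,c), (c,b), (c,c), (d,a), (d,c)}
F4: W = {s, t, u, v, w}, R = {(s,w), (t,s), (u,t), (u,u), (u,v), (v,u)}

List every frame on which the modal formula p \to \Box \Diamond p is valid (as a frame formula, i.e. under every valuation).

F2

This is the axiom for symmetry; its first-order frame correspondent is \forall x \forall y (Rxy \to Ryx).
F1: fails — Rxw but not Rwx.
F2: condition met.
F3: fails — Rdc but not Rcd.
F4: fails — Rut but not Rtu.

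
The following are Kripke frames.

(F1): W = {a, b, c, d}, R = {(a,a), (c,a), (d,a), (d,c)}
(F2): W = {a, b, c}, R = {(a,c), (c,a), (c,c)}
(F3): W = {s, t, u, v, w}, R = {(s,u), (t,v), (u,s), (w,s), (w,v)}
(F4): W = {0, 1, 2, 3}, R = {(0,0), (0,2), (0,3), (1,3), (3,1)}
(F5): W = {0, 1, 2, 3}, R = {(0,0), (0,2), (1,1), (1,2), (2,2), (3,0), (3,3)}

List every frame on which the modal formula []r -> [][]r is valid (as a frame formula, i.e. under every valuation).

This is the axiom for transitivity; its first-order frame correspondent is forall x forall y forall z (Rxy & Ryz -> Rxz).
(F1): holds.
(F2): fails — Rac and Rca but not Raa.
(F3): fails — Rus and Rsu but not Ruu.
(F4): fails — R31 and R13 but not R33.
(F5): fails — R30 and R02 but not R32.
Valid on: (F1).

(F1)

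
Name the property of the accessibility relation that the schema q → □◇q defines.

Symmetry

Suppose q→□◇q is valid. Take Rxy and set V(q)={x}. Then q at x, so □◇q at x, so ◇q at y, so some z with Ryz has q; z=x, i.e. Ryx.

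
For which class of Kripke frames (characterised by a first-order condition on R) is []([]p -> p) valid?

shift-reflexivity: forall x forall y (Rxy -> Ryy)

This schema is the T□ axiom.
It corresponds to shift-reflexivity: forall x forall y (Rxy -> Ryy).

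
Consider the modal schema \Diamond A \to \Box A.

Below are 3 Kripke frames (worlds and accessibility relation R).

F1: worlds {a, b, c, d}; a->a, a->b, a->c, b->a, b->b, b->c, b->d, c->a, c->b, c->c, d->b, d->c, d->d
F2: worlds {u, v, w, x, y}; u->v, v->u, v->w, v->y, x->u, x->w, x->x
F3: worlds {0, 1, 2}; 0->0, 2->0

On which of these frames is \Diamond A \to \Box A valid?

This is the axiom for partial functionality; its first-order frame correspondent is \forall x \forall y \forall z (Rxy \wedge Rxz \to y = z).
F1: fails — a sees both a and b.
F2: fails — v sees both u and w.
F3: condition met.
Valid on: F3.

F3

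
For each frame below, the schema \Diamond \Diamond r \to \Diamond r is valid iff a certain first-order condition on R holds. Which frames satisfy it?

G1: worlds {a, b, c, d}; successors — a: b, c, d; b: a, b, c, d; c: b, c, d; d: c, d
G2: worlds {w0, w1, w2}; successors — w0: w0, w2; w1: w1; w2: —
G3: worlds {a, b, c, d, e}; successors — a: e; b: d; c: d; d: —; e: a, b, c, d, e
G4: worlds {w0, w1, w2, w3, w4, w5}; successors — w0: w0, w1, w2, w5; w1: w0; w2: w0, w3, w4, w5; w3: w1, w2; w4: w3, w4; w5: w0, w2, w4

G2

Frame correspondent (Sahlqvist): \forall x \forall y \forall z (Rxy \wedge Ryz \to Rxz) — i.e. transitivity.
G1: fails — Rdc and Rcb but not Rdb.
G2: satisfies the condition.
G3: fails — Rae and Reb but not Rab.
G4: fails — Rw1w0 and Rw0w5 but not Rw1w5.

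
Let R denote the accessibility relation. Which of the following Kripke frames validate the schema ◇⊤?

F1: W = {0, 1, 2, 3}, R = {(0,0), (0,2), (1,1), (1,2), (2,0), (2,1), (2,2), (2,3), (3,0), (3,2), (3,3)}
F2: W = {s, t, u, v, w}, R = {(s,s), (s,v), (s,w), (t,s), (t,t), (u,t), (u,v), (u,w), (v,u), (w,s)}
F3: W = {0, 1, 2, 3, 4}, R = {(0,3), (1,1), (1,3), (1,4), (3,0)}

F1, F2

This is the axiom for seriality; its first-order frame correspondent is ∀x ∃y Rxy.
F1: condition met.
F2: condition met.
F3: fails — world 2 has no successor.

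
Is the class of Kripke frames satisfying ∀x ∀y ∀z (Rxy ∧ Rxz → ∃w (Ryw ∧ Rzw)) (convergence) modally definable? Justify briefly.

Yes, by ◇□r → □◇r

Yes: it is convergence, defined by the .2 schema ◇□r → □◇r.
Suppose ◇□r→□◇r is valid. Take Rxy, Rxz and set V(r)={w : Ryw}. Then □r at y so ◇□r at x, so □◇r at x, so ◇r at z, giving w with Rzw and Ryw.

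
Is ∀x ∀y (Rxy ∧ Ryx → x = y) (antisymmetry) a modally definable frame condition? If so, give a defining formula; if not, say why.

Modal frame validity is preserved under surjective bounded morphisms.
The 8-cycle (worlds w0,w1,w2,w3,w4,w5,w6,w7 with w0→w1→w2→w3→w4→w5→w6→w7→w0) is antisymmetric. Sending even-indexed worlds to s and odd-indexed worlds to t is a surjective bounded morphism onto the two-world frame with s↔t, which is not antisymmetric.
So no modal formula (or set of formulas) defines exactly the antisymmetric frames.

No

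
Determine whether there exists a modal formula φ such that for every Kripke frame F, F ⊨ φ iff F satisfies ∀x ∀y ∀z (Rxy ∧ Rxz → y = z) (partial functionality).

Yes: it is partial functionality, defined by the CD schema ◇r → □r.
Suppose ◇r→□r is valid. Take Rxy, Rxz and set V(r)={y}. Then ◇r at x, so □r at x, so r at z, i.e. z=y.

Yes, by ◇r → □r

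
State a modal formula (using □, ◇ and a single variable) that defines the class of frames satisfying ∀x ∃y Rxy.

A defining formula is □p → ◇p (the D axiom).
Suppose □p→◇p is valid. At any x set V(p)=W. Then □p at x, so ◇p at x, so x has a successor.

□p → ◇p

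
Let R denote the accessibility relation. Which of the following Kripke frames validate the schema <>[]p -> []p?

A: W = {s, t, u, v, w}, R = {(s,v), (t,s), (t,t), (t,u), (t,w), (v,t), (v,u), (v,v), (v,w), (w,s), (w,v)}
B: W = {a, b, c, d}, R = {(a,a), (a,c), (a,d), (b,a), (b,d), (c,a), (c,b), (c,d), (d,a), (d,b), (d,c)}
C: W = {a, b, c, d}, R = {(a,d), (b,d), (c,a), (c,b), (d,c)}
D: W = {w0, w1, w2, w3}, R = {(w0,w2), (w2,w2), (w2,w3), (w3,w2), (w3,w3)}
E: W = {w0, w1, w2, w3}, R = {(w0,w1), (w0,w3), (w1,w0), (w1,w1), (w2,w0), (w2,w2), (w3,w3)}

The schema corresponds to a generalized confluence (Geach) condition: forall x forall y forall z ((xRy & xRz) -> exists w (yRw & z = w)).
A: fails — tRs, tRs but no w* with sRw* and s=w*.
B: fails — aRc, aRc but no w with cRw and c=w.
C: fails — aRd, aRd but no w with dRw and d=w.
D: condition met.
E: fails — w0Rw1, w0Rw3 but no w with w1Rw and w3=w.
Valid on: D.

D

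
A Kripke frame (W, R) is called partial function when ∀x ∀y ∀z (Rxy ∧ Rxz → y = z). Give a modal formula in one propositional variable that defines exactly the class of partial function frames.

◇q → □q

A defining formula is ◇q → □q (the CD axiom).
Suppose ◇q→□q is valid. Take Rxy, Rxz and set V(q)={y}. Then ◇q at x, so □q at x, so q at z, i.e. z=y.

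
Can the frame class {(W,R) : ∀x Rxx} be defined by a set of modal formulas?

Yes: it is reflexivity, defined by the T schema □p → p.

Yes, by □p → p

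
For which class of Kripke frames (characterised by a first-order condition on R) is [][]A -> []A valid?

Density

Suppose □□A→□A is valid. Take Rxy and set V(A)={w : xR²w}. Then □□A at x, so □A at x, so A at y, i.e. ∃z(Rxz∧Rzy).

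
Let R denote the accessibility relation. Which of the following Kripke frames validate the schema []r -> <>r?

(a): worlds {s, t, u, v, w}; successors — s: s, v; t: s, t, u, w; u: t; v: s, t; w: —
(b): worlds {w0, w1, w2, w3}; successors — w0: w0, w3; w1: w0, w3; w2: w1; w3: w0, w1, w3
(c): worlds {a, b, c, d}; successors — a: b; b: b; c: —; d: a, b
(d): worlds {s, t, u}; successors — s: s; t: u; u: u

(b), (d)

Frame correspondent (Sahlqvist): forall x exists y Rxy — i.e. seriality.
(a): fails — world w has no successor.
(b): condition met.
(c): fails — world c has no successor.
(d): condition met.
Valid on: (b), (d).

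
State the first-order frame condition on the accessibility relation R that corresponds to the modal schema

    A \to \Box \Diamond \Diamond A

\forall x \forall z (xRz \to \exists w (x = w \wedge z R^2 w))

This is a Sahlqvist (Geach-type) schema ◇^0□^0A → □^1◇^2A.
Minimal-valuation argument: fix x; take any y with xR^0y and any z with xR^1z. Set V(A) to the set of worlds R-reachable from y in exactly 0 steps. Then □^0A holds at y, so the antecedent holds at x; validity forces ◇^2A at z, giving a w with zR^2w and yR^0w.
First-order correspondent: \forall x \forall z (xRz \to \exists w (x = w \wedge z R^2 w)).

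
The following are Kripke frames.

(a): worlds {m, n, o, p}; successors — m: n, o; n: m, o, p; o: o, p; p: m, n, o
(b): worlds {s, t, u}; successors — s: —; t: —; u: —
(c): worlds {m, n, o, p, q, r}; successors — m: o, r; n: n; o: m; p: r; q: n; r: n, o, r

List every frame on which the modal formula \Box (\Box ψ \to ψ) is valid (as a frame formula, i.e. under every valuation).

Frame correspondent (Sahlqvist): \forall x \forall y (Rxy \to Ryy) — i.e. shift-reflexivity.
(a): fails — Rop but not Rpp.
(b): condition met.
(c): fails — Rom but not Rmm.
Valid on: (b).

(b)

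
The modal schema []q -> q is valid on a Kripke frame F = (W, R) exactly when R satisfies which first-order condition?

Suppose □q→q is valid. At any x set V(q)={w : Rxw}. Then □q holds at x, so q holds at x, i.e. Rxx.
The converse is a direct semantic check.
So the correspondent is reflexivity.

reflexivity: forall x Rxx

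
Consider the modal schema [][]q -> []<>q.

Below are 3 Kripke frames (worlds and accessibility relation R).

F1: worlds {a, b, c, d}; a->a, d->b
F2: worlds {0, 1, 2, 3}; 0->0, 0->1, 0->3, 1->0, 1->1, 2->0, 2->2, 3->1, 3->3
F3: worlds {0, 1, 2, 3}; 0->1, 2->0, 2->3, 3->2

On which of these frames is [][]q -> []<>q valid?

The schema corresponds to a generalized confluence (Geach) condition: forall x forall z (xRz -> exists w (x R^2 w & zRw)).
F1: fails — dRb but no w with dR²w and bRw.
F2: holds.
F3: fails — 0R1 but no w with 0R²w and 1Rw.

F2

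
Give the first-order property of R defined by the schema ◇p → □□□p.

∀x ∀y ∀z ((xRy ∧ xR³z) → ∃w (y = w ∧ z = w))

This is a Sahlqvist (Geach-type) schema ◇^1□^0p → □^3◇^0p.
Minimal-valuation argument: fix x; take any y with xR^1y and any z with xR^3z. Set V(p) to the set of worlds R-reachable from y in exactly 0 steps. Then □^0p holds at y, so the antecedent holds at x; validity forces ◇^0p at z, giving a w with zR^0w and yR^0w.
First-order correspondent: ∀x ∀y ∀z ((xRy ∧ xR³z) → ∃w (y = w ∧ z = w)).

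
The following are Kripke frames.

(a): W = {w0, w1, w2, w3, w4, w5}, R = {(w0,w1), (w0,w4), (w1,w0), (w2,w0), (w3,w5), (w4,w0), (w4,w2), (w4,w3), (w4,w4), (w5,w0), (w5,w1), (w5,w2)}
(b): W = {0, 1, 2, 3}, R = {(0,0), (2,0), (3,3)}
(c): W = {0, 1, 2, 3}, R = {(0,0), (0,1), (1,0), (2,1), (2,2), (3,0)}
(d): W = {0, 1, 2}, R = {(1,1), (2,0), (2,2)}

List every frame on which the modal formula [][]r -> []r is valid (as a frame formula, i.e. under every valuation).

(b), (c), (d)

This is the axiom for density; its first-order frame correspondent is forall x forall y (Rxy -> exists z (Rxz & Rzy)).
(a): fails — Rw1w0 but no z with Rw1z and Rzw0.
(b): condition met.
(c): condition met.
(d): condition met.
Valid on: (b), (c), (d).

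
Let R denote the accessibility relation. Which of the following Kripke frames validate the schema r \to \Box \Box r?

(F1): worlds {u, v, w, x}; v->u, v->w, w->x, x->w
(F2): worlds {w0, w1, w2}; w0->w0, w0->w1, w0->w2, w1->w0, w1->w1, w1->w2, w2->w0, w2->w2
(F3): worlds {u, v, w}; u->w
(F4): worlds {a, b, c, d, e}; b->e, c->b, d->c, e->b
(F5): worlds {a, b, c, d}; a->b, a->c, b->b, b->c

The schema corresponds to a generalized confluence (Geach) condition: \forall x \forall z (x R^2 z \to \exists w (x = w \wedge z = w)).
(F1): fails — vR²x but v ≠ x.
(F2): fails — w0R²w1 but w0 ≠ w1.
(F3): holds.
(F4): fails — cR²e but c ≠ e.
(F5): fails — aR²b but a ≠ b.
Valid on: (F3).

(F3)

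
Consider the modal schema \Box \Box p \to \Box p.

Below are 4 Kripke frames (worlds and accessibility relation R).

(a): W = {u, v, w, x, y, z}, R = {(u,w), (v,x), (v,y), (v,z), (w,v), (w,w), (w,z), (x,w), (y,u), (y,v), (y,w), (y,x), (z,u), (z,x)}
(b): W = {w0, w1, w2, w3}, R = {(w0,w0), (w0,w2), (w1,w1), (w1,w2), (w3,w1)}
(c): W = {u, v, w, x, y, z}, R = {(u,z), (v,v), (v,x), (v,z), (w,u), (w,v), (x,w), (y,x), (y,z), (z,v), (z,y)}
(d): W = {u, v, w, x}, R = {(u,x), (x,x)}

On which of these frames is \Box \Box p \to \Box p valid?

The schema corresponds to density: \forall x \forall y (Rxy \to \exists z (Rxz \wedge Rzy)).
(a): fails — Rvz but no t with Rvt and Rtz.
(b): condition met.
(c): fails — Rxw but no t with Rxt and Rtw.
(d): condition met.
Valid on: (b), (d).

(b), (d)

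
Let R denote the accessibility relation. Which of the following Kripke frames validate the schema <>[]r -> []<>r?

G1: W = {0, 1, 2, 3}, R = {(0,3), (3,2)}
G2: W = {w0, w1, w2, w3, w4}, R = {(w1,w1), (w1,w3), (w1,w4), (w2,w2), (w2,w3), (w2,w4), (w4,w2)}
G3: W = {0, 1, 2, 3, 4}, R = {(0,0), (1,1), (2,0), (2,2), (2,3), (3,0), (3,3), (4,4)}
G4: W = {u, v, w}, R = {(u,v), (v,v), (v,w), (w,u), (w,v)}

G3, G4

The schema corresponds to convergence: forall x forall y forall z (Rxy & Rxz -> exists w (Ryw & Rzw)).
G1: fails — R32 and R32 but 2 and 2 have no common successor.
G2: fails — Rw1w1 and Rw1w3 but w1 and w3 have no common successor.
G3: ✓.
G4: ✓.
Valid on: G3, G4.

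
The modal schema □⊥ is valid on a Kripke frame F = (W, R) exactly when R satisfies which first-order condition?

□⊥ is valid iff no world has any successor (otherwise □⊥ fails at any world with one).
Conversely, any frame satisfying ∀x ∀y ¬Rxy validates the schema.
Frame condition: ∀x ∀y ¬Rxy.

emptiness of R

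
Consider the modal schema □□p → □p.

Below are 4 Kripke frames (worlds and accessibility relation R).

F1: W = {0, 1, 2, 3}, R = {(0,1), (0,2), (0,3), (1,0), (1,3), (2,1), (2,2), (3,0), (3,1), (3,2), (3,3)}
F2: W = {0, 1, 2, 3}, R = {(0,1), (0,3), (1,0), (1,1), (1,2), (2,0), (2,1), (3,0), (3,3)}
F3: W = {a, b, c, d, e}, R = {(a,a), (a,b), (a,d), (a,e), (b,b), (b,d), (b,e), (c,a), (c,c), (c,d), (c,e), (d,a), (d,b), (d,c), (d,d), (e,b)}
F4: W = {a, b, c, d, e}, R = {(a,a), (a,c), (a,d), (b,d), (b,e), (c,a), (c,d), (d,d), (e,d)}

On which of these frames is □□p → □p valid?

This is the axiom for density; its first-order frame correspondent is ∀x ∀y (Rxy → ∃z (Rxz ∧ Rzy)).
F1: holds.
F2: holds.
F3: holds.
F4: fails — Rbe but no z with Rbz and Rze.

F1, F2, F3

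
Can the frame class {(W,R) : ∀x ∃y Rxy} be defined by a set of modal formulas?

This is a Sahlqvist condition; the D axiom □q → ◇q defines it.
Suppose □q→◇q is valid. At any x set V(q)=W. Then □q at x, so ◇q at x, so x has a successor.

Definable; □q → ◇q defines it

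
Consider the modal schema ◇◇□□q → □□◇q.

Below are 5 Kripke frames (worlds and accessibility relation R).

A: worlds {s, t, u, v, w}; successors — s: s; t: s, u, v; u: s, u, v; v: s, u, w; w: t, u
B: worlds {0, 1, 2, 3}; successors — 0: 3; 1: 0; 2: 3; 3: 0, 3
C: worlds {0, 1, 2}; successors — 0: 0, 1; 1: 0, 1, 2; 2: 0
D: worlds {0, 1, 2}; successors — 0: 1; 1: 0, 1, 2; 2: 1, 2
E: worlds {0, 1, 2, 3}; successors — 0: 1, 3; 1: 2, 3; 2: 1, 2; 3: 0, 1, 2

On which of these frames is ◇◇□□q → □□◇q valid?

This is the axiom for a generalized confluence (Geach) condition; its first-order frame correspondent is ∀x ∀y ∀z ((xR²y ∧ xR²z) → ∃w (yR²w ∧ zRw)).
A: fails — tR²s, tR²w but no w* with sR²w* and wRw*.
B: satisfies the condition.
C: satisfies the condition.
D: satisfies the condition.
E: satisfies the condition.

B, C, D, E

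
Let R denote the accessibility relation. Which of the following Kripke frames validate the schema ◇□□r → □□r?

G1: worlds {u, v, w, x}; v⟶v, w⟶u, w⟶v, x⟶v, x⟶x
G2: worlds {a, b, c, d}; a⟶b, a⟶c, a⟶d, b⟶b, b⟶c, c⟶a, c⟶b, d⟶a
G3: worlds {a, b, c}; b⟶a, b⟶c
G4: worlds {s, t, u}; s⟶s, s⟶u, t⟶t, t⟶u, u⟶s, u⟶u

Frame correspondent (Sahlqvist): ∀x ∀y ∀z ((xRy ∧ xR²z) → ∃w (yR²w ∧ z = w)) — i.e. a generalized confluence (Geach) condition.
G1: fails — wRu, wR²v but no t with uR²t and v=t.
G2: fails — aRc, aR²a but no w with cR²w and a=w.
G3: satisfies the condition.
G4: fails — tRu, tR²t but no w with uR²w and t=w.

G3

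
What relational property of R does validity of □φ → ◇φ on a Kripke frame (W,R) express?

Suppose □φ→◇φ is valid. At any x set V(φ)=W. Then □φ at x, so ◇φ at x, so x has a successor.
The converse is a direct semantic check.
Frame condition: ∀x ∃y Rxy.

seriality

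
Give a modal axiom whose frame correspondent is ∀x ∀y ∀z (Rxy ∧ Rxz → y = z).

A defining formula is ◇p → □p (the CD axiom).
Suppose ◇p→□p is valid. Take Rxy, Rxz and set V(p)={y}. Then ◇p at x, so □p at x, so p at z, i.e. z=y.

◇p → □p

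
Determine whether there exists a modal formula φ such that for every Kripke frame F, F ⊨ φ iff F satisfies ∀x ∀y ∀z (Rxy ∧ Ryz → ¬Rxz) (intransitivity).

No

If a class were modally definable it would be closed under surjective bounded morphisms (Goldblatt–Thomason).
The 3-cycle (worlds w0,w1,w2 with w0→w1→w2→w0) is intransitive. Mapping every world to a single reflexive point • is a surjective bounded morphism; the reflexive point is not intransitive (R••∧R•• but R••).
So the class is not modally definable.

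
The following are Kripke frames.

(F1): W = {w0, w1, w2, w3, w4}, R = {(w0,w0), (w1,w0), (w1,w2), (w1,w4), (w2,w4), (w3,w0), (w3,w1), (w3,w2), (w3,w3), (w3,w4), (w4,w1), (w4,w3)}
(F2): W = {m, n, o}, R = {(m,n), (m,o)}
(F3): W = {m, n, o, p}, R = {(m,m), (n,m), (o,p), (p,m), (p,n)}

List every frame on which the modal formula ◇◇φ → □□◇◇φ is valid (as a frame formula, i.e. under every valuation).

(F2)

This is the axiom for a generalized confluence (Geach) condition; its first-order frame correspondent is ∀x ∀y ∀z ((xR²y ∧ xR²z) → ∃w (y = w ∧ zR²w)).
(F1): fails — w1R²w1, w1R²w0 but no w with w1=w and w0R²w.
(F2): ✓.
(F3): fails — oR²n, oR²m but no w with n=w and mR²w.
Valid on: (F2).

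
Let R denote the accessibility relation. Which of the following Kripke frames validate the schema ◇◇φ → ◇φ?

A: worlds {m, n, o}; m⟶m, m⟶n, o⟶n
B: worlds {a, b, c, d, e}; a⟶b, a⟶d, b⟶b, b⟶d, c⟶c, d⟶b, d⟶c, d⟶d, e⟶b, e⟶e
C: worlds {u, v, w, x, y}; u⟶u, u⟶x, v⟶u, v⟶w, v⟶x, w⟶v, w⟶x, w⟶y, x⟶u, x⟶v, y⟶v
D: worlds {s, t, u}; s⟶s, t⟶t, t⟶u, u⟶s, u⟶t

A

The schema corresponds to transitivity: ∀x ∀y ∀z (Rxy ∧ Ryz → Rxz).
A: condition met.
B: fails — Reb and Rbd but not Red.
C: fails — Rwx and Rxu but not Rwu.
D: fails — Rut and Rtu but not Ruu.
Valid on: A.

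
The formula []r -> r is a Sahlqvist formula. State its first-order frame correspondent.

Suppose □r→r is valid. At any x set V(r)={w : Rxw}. Then □r holds at x, so r holds at x, i.e. Rxx.
Conversely, on a frame with reflexivity the schema holds at every world under every valuation.
So the correspondent is reflexivity.

reflexivity: forall x Rxx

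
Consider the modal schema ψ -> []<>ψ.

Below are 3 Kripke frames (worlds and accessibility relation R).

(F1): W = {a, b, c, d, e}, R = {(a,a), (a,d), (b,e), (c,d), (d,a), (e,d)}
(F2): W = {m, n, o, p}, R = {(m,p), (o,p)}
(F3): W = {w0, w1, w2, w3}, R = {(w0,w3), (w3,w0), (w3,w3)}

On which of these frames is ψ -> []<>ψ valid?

The schema corresponds to symmetry: forall x forall y (Rxy -> Ryx).
(F1): fails — Rcd but not Rdc.
(F2): fails — Rop but not Rpo.
(F3): holds.
Valid on: (F3).

(F3)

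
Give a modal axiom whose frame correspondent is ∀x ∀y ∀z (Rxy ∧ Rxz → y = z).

◇q → □q

A defining formula is ◇q → □q (the CD axiom).
Suppose ◇q→□q is valid. Take Rxy, Rxz and set V(q)={y}. Then ◇q at x, so □q at x, so q at z, i.e. z=y.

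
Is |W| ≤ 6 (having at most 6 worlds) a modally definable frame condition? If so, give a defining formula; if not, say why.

If a class were modally definable it would be closed under disjoint unions (Goldblatt–Thomason).
Any modal formula valid on each of 7 disjoint one-world frames is valid on their disjoint union (validity is preserved under disjoint unions). Each one-world frame has |W|=1≤6, but the union has |W|=7.
So no modal formula (or set of formulas) defines exactly the |W|≤6 frames.

Not definable by any modal formula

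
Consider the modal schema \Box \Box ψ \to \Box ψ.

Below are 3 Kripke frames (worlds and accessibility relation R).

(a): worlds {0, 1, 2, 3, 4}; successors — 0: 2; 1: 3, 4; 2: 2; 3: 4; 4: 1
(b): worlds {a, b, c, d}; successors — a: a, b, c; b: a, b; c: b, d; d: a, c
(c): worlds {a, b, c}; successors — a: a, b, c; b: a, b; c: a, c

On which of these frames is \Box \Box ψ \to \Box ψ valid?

(c)

Frame correspondent (Sahlqvist): \forall x \forall y (Rxy \to \exists z (Rxz \wedge Rzy)) — i.e. density.
(a): fails — R34 but no z with R3z and Rz4.
(b): fails — Rcd but no z with Rcz and Rzd.
(c): satisfies the condition.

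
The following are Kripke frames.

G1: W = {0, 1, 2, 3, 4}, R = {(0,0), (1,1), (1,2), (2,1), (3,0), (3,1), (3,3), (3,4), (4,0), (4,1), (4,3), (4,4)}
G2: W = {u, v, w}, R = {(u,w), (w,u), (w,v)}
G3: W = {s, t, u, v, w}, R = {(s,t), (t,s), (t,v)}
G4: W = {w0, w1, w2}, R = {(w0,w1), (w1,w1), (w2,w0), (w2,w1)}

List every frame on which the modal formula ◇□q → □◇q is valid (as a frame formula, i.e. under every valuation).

G4

This is the axiom for convergence; its first-order frame correspondent is ∀x ∀y ∀z (Rxy ∧ Rxz → ∃w (Ryw ∧ Rzw)).
G1: fails — R31 and R30 but 1 and 0 have no common successor.
G2: fails — Rwu and Rwv but u and v have no common successor.
G3: fails — Rts and Rtv but s and v have no common successor.
G4: holds.
Valid on: G4.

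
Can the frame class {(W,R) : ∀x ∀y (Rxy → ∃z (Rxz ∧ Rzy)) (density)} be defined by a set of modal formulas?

The condition is density. A defining modal formula is □□r → □r.
Suppose □□r→□r is valid. Take Rxy and set V(r)={w : xR²w}. Then □□r at x, so □r at x, so r at y, i.e. ∃z(Rxz∧Rzy).

Definable; □□r → □r defines it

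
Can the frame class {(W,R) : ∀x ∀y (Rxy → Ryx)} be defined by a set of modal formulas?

Yes: it is symmetry, defined by the B schema q → □◇q.
Suppose q→□◇q is valid. Take Rxy and set V(q)={x}. Then q at x, so □◇q at x, so ◇q at y, so some z with Ryz has q; z=x, i.e. Ryx.

Definable; q → □◇q defines it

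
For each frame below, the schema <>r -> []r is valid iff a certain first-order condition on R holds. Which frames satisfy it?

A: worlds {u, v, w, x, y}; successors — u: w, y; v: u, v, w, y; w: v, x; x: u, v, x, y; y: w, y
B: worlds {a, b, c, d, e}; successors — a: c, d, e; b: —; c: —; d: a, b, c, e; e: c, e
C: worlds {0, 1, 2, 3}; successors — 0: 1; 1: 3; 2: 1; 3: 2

This is the axiom for partial functionality; its first-order frame correspondent is forall x forall y forall z (Rxy & Rxz -> y = z).
A: fails — u sees both w and y.
B: fails — a sees both c and d.
C: ✓.

C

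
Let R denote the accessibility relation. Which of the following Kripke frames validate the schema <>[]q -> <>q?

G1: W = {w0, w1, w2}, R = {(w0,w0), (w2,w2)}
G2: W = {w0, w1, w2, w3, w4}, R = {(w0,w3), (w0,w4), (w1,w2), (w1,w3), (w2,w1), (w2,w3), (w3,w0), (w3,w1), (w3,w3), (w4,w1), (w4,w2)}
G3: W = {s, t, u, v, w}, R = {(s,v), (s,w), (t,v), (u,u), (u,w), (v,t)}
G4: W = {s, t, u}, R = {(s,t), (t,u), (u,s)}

G1

This is the axiom for a generalized confluence (Geach) condition; its first-order frame correspondent is forall x forall y (xRy -> exists w (yRw & xRw)).
G1: ✓.
G2: fails — w0Rw4 but no w with w4Rw and w0Rw.
G3: fails — sRv but no w* with vRw* and sRw*.
G4: fails — sRt but no w with tRw and sRw.
Valid on: G1.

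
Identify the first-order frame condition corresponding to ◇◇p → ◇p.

transitivity

This schema is equivalent to the 4 axiom □p → □□p.
Its frame correspondent is transitivity — ∀x ∀y ∀z (Rxy ∧ Ryz → Rxz).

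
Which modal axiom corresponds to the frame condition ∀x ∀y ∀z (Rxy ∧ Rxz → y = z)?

◇q → □q

This is partial functionality; the standard corresponding axiom is CD: ◇q → □q.
Suppose ◇q→□q is valid. Take Rxy, Rxz and set V(q)={y}. Then ◇q at x, so □q at x, so q at z, i.e. z=y.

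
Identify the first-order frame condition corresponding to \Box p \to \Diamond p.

Suppose □p→◇p is valid. At any x set V(p)=W. Then □p at x, so ◇p at x, so x has a successor.
Conversely, any frame satisfying \forall x \exists y Rxy validates the schema.
So the correspondent is seriality.

seriality: \forall x \exists y Rxy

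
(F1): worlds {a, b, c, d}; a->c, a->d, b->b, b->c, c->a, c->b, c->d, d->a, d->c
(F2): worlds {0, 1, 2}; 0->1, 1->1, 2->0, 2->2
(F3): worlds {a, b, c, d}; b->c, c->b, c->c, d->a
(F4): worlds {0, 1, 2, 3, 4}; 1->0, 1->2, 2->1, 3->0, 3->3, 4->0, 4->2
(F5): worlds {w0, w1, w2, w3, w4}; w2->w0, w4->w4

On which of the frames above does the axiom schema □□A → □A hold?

Frame correspondent (Sahlqvist): ∀x ∀y (Rxy → ∃z (Rxz ∧ Rzy)) — i.e. density.
(F1): holds.
(F2): holds.
(F3): fails — Rda but no z with Rdz and Rza.
(F4): fails — R10 but no z with R1z and Rz0.
(F5): fails — Rw2w0 but no z with Rw2z and Rzw0.
Valid on: (F1), (F2).

(F1), (F2)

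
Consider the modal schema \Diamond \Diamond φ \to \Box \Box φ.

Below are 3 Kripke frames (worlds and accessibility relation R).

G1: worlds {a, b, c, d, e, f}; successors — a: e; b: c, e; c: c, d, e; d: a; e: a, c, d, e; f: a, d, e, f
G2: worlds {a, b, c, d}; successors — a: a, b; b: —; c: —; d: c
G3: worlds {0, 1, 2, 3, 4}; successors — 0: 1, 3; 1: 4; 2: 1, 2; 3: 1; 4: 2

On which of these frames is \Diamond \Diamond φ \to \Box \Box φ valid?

The schema corresponds to a generalized confluence (Geach) condition: \forall x \forall y \forall z ((x R^2 y \wedge x R^2 z) \to \exists w (y = w \wedge z = w)).
G1: fails — aR²a, aR²c but a ≠ c.
G2: fails — aR²a, aR²b but a ≠ b.
G3: fails — 0R²1, 0R²4 but 1 ≠ 4.

none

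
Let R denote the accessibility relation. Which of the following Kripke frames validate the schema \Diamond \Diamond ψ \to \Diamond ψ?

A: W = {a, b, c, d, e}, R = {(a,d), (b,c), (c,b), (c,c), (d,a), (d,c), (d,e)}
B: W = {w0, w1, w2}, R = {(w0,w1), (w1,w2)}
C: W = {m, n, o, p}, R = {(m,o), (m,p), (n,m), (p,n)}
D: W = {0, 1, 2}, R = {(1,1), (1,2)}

D

The schema corresponds to transitivity: \forall x \forall y \forall z (Rxy \wedge Ryz \to Rxz).
A: fails — Rbc and Rcb but not Rbb.
B: fails — Rw0w1 and Rw1w2 but not Rw0w2.
C: fails — Rnm and Rmo but not Rno.
D: ✓.
Valid on: D.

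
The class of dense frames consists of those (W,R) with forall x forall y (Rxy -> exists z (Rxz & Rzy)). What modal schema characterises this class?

□□r → □r

A defining formula is □□r → □r (the C4 axiom).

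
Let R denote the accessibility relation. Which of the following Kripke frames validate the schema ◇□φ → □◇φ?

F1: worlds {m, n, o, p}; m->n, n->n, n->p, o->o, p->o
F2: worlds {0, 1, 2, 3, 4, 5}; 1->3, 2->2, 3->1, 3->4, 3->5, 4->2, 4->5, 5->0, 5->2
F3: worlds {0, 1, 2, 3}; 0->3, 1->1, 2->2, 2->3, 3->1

This is the axiom for convergence; its first-order frame correspondent is ∀x ∀y ∀z (Rxy ∧ Rxz → ∃w (Ryw ∧ Rzw)).
F1: fails — Rnn and Rnp but n and p have no common successor.
F2: fails — R34 and R31 but 4 and 1 have no common successor.
F3: fails — R23 and R22 but 3 and 2 have no common successor.

none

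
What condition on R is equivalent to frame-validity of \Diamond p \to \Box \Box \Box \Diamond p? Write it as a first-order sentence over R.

\forall x \forall y \forall z ((xRy \wedge x R^3 z) \to \exists w (y = w \wedge zRw))

This is a Sahlqvist (Geach-type) schema ◇^1□^0p → □^3◇^1p.
Minimal-valuation argument: fix x; take any y with xR^1y and any z with xR^3z. Set V(p) to the set of worlds R-reachable from y in exactly 0 steps. Then □^0p holds at y, so the antecedent holds at x; validity forces ◇^1p at z, giving a w with zR^1w and yR^0w.
First-order correspondent: \forall x \forall y \forall z ((xRy \wedge x R^3 z) \to \exists w (y = w \wedge zRw)).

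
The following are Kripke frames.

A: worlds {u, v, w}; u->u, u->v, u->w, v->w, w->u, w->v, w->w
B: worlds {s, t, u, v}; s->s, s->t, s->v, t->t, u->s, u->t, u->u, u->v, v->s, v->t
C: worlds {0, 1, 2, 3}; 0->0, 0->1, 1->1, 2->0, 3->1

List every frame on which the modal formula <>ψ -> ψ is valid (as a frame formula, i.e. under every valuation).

none

This is the axiom for a generalized confluence (Geach) condition; its first-order frame correspondent is forall x forall y (xRy -> exists w (y = w & x = w)).
A: fails — uRv but v ≠ u.
B: fails — sRt but t ≠ s.
C: fails — 0R1 but 1 ≠ 0.
Valid on no frame.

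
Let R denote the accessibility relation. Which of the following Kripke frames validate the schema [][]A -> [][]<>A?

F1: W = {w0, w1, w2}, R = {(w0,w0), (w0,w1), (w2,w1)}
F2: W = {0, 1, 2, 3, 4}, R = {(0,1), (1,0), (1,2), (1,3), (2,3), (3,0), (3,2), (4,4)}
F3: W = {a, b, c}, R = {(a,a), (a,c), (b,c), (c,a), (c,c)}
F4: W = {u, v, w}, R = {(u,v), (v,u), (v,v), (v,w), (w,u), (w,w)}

F3, F4

Frame correspondent (Sahlqvist): forall x forall z (x R^2 z -> exists w (x R^2 w & zRw)) — i.e. a generalized confluence (Geach) condition.
F1: fails — w0R²w1 but no w with w0R²w and w1Rw.
F2: fails — 0R²0 but no w with 0R²w and 0Rw.
F3: satisfies the condition.
F4: satisfies the condition.
Valid on: F3, F4.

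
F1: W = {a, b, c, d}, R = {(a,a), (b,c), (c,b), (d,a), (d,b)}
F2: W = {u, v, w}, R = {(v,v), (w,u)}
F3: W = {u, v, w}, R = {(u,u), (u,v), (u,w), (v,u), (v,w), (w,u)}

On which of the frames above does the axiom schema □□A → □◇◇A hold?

The schema corresponds to a generalized confluence (Geach) condition: ∀x ∀z (xRz → ∃w (xR²w ∧ zR²w)).
F1: fails — bRc but no w with bR²w and cR²w.
F2: fails — wRu but no t with wR²t and uR²t.
F3: holds.

F3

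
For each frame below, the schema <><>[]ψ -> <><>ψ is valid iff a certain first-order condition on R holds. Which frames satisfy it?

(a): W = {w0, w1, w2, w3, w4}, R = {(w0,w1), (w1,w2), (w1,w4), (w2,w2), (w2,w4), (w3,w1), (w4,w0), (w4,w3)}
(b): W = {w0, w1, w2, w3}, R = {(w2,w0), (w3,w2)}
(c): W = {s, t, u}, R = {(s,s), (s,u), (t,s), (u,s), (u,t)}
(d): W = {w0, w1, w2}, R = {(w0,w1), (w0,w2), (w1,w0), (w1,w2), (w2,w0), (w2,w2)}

The schema corresponds to a generalized confluence (Geach) condition: forall x forall y (x R^2 y -> exists w (yRw & x R^2 w)).
(a): fails — w0R²w4 but no w with w4Rw and w0R²w.
(b): fails — w3R²w0 but no w with w0Rw and w3R²w.
(c): satisfies the condition.
(d): satisfies the condition.
Valid on: (c), (d).

(c), (d)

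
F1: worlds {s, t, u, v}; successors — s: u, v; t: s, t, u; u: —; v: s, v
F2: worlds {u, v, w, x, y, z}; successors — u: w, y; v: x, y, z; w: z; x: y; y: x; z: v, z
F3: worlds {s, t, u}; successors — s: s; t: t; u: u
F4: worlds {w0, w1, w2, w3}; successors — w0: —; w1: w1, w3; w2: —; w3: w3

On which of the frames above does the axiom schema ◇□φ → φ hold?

The schema corresponds to symmetry: ∀x ∀y (Rxy → Ryx).
F1: fails — Rts but not Rst.
F2: fails — Ruw but not Rwu.
F3: satisfies the condition.
F4: fails — Rw1w3 but not Rw3w1.

F3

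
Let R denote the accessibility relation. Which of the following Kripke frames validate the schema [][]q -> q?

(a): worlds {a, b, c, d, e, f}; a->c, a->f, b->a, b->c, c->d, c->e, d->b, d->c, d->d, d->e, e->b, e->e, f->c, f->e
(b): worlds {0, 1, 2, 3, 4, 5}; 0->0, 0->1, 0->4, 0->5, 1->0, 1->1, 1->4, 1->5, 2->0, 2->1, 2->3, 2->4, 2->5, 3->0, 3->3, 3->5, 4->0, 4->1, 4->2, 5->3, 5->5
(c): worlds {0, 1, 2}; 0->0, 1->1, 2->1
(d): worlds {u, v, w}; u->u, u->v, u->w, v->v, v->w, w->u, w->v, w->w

The schema corresponds to a generalized confluence (Geach) condition: forall x exists w (x R^2 w & x = w).
(a): fails — at a but no w with aR²w and a=w.
(b): holds.
(c): fails — at 2 but no w with 2R²w and 2=w.
(d): holds.
Valid on: (b), (d).

(b), (d)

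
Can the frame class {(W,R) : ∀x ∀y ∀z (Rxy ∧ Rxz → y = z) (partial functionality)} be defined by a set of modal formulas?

Yes — defined by ◇p → □p

Yes: it is partial functionality, defined by the CD schema ◇p → □p.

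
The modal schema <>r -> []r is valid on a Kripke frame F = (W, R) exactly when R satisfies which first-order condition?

Suppose ◇r→□r is valid. Take Rxy, Rxz and set V(r)={y}. Then ◇r at x, so □r at x, so r at z, i.e. z=y.

partial functionality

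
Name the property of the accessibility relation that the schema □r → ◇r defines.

Seriality

Suppose □r→◇r is valid. At any x set V(r)=W. Then □r at x, so ◇r at x, so x has a successor.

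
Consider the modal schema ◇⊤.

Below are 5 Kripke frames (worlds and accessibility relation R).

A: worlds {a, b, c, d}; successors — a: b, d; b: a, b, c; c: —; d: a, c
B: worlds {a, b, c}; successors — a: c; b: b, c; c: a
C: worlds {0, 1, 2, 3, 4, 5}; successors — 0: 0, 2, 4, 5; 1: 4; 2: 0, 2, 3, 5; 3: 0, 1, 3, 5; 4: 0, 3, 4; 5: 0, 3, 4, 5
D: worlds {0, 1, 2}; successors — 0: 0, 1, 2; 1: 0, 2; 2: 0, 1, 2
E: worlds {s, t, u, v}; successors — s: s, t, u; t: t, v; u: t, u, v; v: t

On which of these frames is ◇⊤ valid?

Frame correspondent (Sahlqvist): ∀x ∃y Rxy — i.e. seriality.
A: fails — world c has no successor.
B: holds.
C: holds.
D: holds.
E: holds.

B, C, D, E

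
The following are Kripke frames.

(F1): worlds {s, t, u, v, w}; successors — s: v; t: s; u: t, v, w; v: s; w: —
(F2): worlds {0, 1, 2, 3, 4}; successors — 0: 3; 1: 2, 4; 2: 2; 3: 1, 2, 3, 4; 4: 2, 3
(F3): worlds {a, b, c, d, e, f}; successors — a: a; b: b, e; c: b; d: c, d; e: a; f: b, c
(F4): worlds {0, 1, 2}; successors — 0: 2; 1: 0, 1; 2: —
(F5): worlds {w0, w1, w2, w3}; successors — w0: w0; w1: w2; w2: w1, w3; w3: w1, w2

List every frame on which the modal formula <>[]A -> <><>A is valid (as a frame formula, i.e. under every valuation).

(F2), (F3), (F5)

Frame correspondent (Sahlqvist): forall x forall y (xRy -> exists w (yRw & x R^2 w)) — i.e. a generalized confluence (Geach) condition.
(F1): fails — uRw but no w* with wRw* and uR²w*.
(F2): condition met.
(F3): condition met.
(F4): fails — 0R2 but no w with 2Rw and 0R²w.
(F5): condition met.
Valid on: (F2), (F3), (F5).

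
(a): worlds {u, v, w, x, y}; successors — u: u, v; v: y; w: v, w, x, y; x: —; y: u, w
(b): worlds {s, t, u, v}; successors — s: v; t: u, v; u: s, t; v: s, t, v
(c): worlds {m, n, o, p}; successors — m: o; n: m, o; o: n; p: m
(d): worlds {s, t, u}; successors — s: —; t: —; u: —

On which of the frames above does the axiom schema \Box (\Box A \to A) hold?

This is the axiom for shift-reflexivity; its first-order frame correspondent is \forall x \forall y (Rxy \to Ryy).
(a): fails — Ruv but not Rvv.
(b): fails — Rut but not Rtt.
(c): fails — Ron but not Rnn.
(d): holds.
Valid on: (d).

(d)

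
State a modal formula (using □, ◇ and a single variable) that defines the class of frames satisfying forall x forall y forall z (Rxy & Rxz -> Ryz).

◇p → □◇p

This is the Euclidean property; the standard corresponding axiom is 5: ◇p → □◇p.
Suppose ◇p→□◇p is valid. Take Rxy, Rxz and set V(p)={y}. Then ◇p at x, so □◇p at x, so ◇p at z, so some w with Rzw has p; w=y, i.e. Rzy. By symmetry of the argument, Ryz.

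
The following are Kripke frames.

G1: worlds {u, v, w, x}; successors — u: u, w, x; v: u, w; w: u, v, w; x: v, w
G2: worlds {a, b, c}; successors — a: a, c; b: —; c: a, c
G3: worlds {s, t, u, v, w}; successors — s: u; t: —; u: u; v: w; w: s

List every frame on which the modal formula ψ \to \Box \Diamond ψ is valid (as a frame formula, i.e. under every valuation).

This is the axiom for symmetry; its first-order frame correspondent is \forall x \forall y (Rxy \to Ryx).
G1: fails — Rxw but not Rwx.
G2: satisfies the condition.
G3: fails — Rsu but not Rus.
Valid on: G2.

G2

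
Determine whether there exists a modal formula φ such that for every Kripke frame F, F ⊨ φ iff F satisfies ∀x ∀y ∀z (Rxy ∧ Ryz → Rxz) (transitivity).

Definable; □r → □□r defines it

The condition is transitivity. A defining modal formula is □r → □□r.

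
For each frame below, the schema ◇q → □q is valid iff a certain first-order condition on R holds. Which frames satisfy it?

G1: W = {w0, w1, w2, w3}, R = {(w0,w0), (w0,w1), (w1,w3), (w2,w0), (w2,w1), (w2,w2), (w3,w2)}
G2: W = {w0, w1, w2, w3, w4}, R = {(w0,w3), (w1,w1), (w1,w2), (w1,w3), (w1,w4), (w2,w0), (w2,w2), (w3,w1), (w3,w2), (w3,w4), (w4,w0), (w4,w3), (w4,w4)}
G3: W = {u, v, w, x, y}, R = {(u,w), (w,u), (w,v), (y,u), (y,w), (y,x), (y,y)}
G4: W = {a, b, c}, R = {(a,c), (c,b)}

Frame correspondent (Sahlqvist): ∀x ∀y ∀z (Rxy ∧ Rxz → y = z) — i.e. partial functionality.
G1: fails — w0 sees both w0 and w1.
G2: fails — w1 sees both w1 and w2.
G3: fails — w sees both u and v.
G4: condition met.
Valid on: G4.

G4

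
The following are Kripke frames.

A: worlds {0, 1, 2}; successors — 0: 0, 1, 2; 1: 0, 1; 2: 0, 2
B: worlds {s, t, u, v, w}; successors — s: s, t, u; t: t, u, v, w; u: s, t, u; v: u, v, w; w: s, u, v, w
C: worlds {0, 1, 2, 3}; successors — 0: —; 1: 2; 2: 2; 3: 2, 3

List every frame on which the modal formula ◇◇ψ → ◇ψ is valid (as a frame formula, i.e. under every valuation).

C

The schema corresponds to transitivity: ∀x ∀y ∀z (Rxy ∧ Ryz → Rxz).
A: fails — R10 and R02 but not R12.
B: fails — Rut and Rtv but not Ruv.
C: ✓.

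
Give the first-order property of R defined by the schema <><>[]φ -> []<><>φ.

forall x forall y forall z ((x R^2 y & xRz) -> exists w (yRw & z R^2 w))

This is a Sahlqvist (Geach-type) schema ◇^2□^1φ → □^1◇^2φ.
First-order correspondent: forall x forall y forall z ((x R^2 y & xRz) -> exists w (yRw & z R^2 w)).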